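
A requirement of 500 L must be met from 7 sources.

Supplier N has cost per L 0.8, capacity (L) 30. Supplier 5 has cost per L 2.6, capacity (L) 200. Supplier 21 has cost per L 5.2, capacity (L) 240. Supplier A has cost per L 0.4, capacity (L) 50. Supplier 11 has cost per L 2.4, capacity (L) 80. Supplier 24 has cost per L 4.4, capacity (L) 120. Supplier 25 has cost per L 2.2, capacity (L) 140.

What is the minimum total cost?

1064

Fill from the cheapest source first.
Supplier A (0.4): use full 50 — 450 L to go.
Supplier N at 0.8: take all 30 L — 420 still needed.
Supplier 25 (2.2): use full 140 — 280 L to go.
Supplier 11 at 2.4: take all 80 L — 200 still needed.
Take 200 from Supplier 5 at 2.6 — need 0 more.
Supplier 24, Supplier 21: unused.
Cost = 50×0.4 + 30×0.8 + 140×2.2 + 80×2.4 + 200×2.6 = 1064.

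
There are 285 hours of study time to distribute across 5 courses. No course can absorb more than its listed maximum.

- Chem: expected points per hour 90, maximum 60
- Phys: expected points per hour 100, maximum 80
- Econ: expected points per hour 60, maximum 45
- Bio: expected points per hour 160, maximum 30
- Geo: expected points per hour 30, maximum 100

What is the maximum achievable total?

Rank by expected points per hour: Bio 160 > Phys 100 > Chem 90 > Econ 60 > Geo 30.
Give Bio 30 to hit its cap of 30 — 255 left.
Phys takes 80 to reach its cap of 80 — 175 left.
Chem: +60 to 60 (cap) — 115 left.
Econ: +45 to 45 (cap) — 70 left.
Only 70 left; Geo takes them to reach 70.
Total = 90×60 + 100×80 + 60×45 + 160×30 + 30×70 = 23000.

23000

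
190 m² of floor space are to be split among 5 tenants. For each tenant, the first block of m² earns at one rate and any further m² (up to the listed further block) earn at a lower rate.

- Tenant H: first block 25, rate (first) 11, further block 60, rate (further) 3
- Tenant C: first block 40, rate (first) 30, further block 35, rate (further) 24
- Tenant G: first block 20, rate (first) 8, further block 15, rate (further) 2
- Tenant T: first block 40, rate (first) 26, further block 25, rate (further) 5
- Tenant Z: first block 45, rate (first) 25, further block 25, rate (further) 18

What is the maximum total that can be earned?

4710

Order all 10 blocks by rate: Tenant C/first 30 > Tenant T/first 26 > Tenant Z/first 25 > Tenant C/second 24 > Tenant Z/second 18 > Tenant H/first 11 > Tenant G/first 8 > Tenant T/second 5 > Tenant H/second 3 > Tenant G/second 2.
Tenant C/first (30): +40 — 150 left.
Tenant T first at 26: fill all 40 — 110 left.
Fill Tenant Z first block (45 at 25) — 65 left.
Fill Tenant C second block (35 at 24) — 30 left.
Tenant Z/second (18): +25 — 5 left.
5 remain; put them into Tenant H first at 11.
Total = 30×40 + 26×40 + 25×45 + 24×35 + 18×25 + 11×5 = 4710.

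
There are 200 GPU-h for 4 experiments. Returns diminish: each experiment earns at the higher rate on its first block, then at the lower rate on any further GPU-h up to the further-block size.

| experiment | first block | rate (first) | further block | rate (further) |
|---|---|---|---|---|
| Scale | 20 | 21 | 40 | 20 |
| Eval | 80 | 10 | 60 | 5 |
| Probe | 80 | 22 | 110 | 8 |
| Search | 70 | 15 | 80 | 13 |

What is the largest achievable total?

3880

Treat each block as its own option and order by rate: Probe/T1 22 > Scale/T1 21 > Scale/T2 20 > Search/T1 15 > Search/T2 13 > Eval/T1 10 > Probe/T2 8 > Eval/T2 5.
Probe T1 at 22: fill all 80 ; 120 left.
Fill Scale T1 block (20 at 21) ; 100 left.
Scale/T2 (20): +40 ; 60 left.
60 remain; put them into Search T1 at 15.
Total = 22×80 + 21×20 + 20×40 + 15×60 = 3880.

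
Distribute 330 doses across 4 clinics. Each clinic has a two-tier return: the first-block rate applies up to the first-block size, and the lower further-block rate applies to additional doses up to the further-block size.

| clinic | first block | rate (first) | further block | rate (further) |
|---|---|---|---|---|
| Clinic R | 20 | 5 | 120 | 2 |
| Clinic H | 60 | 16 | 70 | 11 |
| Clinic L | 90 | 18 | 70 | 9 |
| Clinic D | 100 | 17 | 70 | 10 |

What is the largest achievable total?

Treat each block as its own option and order by rate: Clinic L/tier1 18 > Clinic D/tier1 17 > Clinic H/tier1 16 > Clinic H/tier2 11 > Clinic D/tier2 10 > Clinic L/tier2 9 > Clinic R/tier1 5 > Clinic R/tier2 2.
Clinic L tier1 at 18: fill all 90 → 240 left.
Clinic D/tier1 (17): +100 → 140 left.
Fill Clinic H tier1 block (60 at 16) → 80 left.
Fill Clinic H tier2 block (70 at 11) → 10 left.
Clinic D tier2 at 10: only 10 left, fill 10.
Total = 18×90 + 17×100 + 16×60 + 11×70 + 10×10 = 5150.

5150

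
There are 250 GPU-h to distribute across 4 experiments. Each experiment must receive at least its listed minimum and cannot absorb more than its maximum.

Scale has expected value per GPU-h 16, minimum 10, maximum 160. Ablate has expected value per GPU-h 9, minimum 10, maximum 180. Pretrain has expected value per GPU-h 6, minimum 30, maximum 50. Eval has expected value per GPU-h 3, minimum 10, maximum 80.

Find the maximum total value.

3220

Meeting every minimum uses 10+10+30+10 = 60 GPU-h, leaving 190.
Order the experiments by expected value per GPU-h: Scale 16 > Ablate 9 > Pretrain 6 > Eval 3.
Give Scale 150 more to hit its cap of 160 → 40 left.
Ablate has room for 170 more but only 40 remain, so it gets 50.
Total = 16×160 + 9×50 + 6×30 + 3×10 = 3220.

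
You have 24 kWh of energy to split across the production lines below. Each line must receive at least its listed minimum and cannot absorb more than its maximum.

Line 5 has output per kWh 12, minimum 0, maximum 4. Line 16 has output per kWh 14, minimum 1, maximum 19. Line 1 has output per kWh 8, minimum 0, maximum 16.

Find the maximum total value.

322

Meeting every minimum uses 0+1+0 = 1 kWh, leaving 23.
Order the production lines by output per kWh: Line 16 14 > Line 5 12 > Line 1 8.
Line 16: +18 to 19 (cap) → 5 left.
Give Line 5 4 more to hit its cap of 4 → 1 left.
Only 1 left; Line 1 takes them to reach 1.
Total = 12×4 + 14×19 + 8×1 = 322.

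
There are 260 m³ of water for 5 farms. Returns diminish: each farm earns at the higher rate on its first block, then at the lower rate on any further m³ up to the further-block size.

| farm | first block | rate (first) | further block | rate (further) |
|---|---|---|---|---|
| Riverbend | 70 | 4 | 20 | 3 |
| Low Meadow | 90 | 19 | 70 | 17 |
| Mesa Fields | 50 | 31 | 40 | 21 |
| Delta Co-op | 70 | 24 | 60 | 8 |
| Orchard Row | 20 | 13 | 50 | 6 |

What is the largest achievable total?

5950

Order all 10 blocks by rate: Mesa Fields/tier1 31 > Delta Co-op/tier1 24 > Mesa Fields/tier2 21 > Low Meadow/tier1 19 > Low Meadow/tier2 17 > Orchard Row/tier1 13 > Delta Co-op/tier2 8 > Orchard Row/tier2 6 > Riverbend/tier1 4 > Riverbend/tier2 3.
Mesa Fields tier1 at 31: fill all 50 ; 210 left.
Delta Co-op/tier1 (24): +70 ; 140 left.
Fill Mesa Fields tier2 block (40 at 21) ; 100 left.
Low Meadow/tier1 (19): +90 ; 10 left.
Low Meadow/tier2: +10 of 70 at 17; pool empty.
Total = 31×50 + 24×70 + 21×40 + 19×90 + 17×10 = 5950.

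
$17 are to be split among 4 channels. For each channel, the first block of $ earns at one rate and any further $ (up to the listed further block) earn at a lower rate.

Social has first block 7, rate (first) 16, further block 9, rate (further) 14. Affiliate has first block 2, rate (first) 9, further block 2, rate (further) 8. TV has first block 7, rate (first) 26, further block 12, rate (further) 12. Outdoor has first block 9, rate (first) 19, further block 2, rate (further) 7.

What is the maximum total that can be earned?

Rank every tier by rate: TV/first 26 > Outdoor/first 19 > Social/first 16 > Social/second 14 > TV/second 12 > Affiliate/first 9 > Affiliate/second 8 > Outdoor/second 7.
Fill TV first block (7 at 26) — 10 left.
Fill Outdoor first block (9 at 19) — 1 left.
1 remain; put them into Social first at 16.
Total = 26×7 + 19×9 + 16×1 = 369.

369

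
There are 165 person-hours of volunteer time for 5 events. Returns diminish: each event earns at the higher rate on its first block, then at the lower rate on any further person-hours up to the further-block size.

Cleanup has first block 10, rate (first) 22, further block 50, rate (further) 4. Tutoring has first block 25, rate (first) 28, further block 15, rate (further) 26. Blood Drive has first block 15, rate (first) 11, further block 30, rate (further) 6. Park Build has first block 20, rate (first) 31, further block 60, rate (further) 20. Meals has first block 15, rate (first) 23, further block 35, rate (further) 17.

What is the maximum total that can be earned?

3815

Order all 10 blocks by rate: Park Build/first 31 > Tutoring/first 28 > Tutoring/second 26 > Meals/first 23 > Cleanup/first 22 > Park Build/second 20 > Meals/second 17 > Blood Drive/first 11 > Blood Drive/second 6 > Cleanup/second 4.
Fill Park Build first block (20 at 31) → 145 left.
Tutoring first at 28: fill all 25 → 120 left.
Tutoring second at 26: fill all 15 → 105 left.
Meals first at 23: fill all 15 → 90 left.
Cleanup first at 22: fill all 10 → 80 left.
Fill Park Build second block (60 at 20) → 20 left.
Meals second at 17: only 20 left, fill 20.
Total = 31×20 + 28×25 + 26×15 + 23×15 + 22×10 + 20×60 + 17×20 = 3815.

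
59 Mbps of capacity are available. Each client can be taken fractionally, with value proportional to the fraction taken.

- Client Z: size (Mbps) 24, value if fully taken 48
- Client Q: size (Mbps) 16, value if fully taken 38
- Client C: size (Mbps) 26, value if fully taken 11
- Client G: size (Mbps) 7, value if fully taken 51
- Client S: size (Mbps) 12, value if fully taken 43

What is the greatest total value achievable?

Best value per unit of size first: Client G 51/7≈7.29, Client S 43/12≈3.58, Client Q 38/16≈2.38, Client Z 48/24≈2, Client C 11/26≈0.423.
All 7 Mbps of Client G fit (value 51) ; 52 remain.
Take all of Client S (12 Mbps, value 43) ; 40 Mbps left.
Client Q: take in full, 16 Mbps for value 38 ; 24 left.
All 24 Mbps of Client Z fit (value 48) ; 0 remain.
Total value = 180.

180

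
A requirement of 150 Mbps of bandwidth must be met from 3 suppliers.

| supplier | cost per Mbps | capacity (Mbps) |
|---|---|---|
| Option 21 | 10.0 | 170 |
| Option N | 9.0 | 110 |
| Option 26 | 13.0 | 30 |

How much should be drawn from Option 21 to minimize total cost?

40

Use suppliers in increasing cost order.
Option N (9.0): use full 110 — 40 Mbps to go.
Option 21 (10.0): take the remaining 40 — done.
Option 26: unused.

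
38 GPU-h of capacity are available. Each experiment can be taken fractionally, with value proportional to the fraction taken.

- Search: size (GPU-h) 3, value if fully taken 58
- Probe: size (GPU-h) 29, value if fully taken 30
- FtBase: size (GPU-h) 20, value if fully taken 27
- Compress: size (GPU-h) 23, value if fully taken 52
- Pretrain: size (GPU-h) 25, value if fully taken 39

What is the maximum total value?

Best value per unit of size first: Search 58/3≈19.3, Compress 52/23≈2.26, Pretrain 39/25≈1.56, FtBase 27/20≈1.35, Probe 30/29≈1.03.
Search: take in full, 3 GPU-h for value 58 → 35 left.
Take all of Compress (23 GPU-h, value 52) → 12 GPU-h left.
12 GPU-h left: a 12/25 share of Pretrain gives 39×12/25 = 18.72.
Total value = 128.72.

128.72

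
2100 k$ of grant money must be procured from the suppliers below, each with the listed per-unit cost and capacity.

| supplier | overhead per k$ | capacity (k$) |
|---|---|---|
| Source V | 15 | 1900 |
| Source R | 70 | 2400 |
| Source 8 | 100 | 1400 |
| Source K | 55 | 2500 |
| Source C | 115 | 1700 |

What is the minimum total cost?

Use suppliers in increasing cost order.
Take 1900 from Source V at 15 ; need 200 more.
Source K at 55: take 200 of its 2500 ; requirement met.
Source R, Source 8, Source C: unused.
Cost = 1900×15 + 200×55 = 39500.

39500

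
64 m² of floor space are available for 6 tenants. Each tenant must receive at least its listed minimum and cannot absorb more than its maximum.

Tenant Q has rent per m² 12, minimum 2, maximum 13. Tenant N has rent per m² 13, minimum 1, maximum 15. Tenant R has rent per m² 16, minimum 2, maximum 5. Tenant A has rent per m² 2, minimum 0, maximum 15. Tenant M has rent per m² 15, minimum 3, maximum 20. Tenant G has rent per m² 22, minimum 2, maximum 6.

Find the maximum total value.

Meeting every minimum uses 2+1+2+0+3+2 = 10 m², leaving 54.
Order the tenants by rent per m²: Tenant G 22 > Tenant R 16 > Tenant M 15 > Tenant N 13 > Tenant Q 12 > Tenant A 2.
Tenant G: +4 to 6 (cap) ; 50 left.
Tenant R takes 3 more to reach its cap of 5 ; 47 left.
Tenant M: +17 to 20 (cap) ; 30 left.
Tenant N takes 14 more to reach its cap of 15 ; 16 left.
Tenant Q: +11 to 13 (cap) ; 5 left.
Tenant A has room for 15 more but only 5 remain, so it gets 5.
Total = 12×13 + 13×15 + 16×5 + 2×5 + 15×20 + 22×6 = 873.

873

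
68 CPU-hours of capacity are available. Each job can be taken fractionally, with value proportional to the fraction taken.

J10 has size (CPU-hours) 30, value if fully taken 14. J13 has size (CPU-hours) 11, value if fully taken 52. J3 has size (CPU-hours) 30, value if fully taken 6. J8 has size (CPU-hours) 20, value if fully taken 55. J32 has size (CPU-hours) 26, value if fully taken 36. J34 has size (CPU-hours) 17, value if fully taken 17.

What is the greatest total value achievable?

154

Sort by value density: J13 52/11≈4.73, J8 55/20≈2.75, J32 36/26≈1.38, J34 17/17≈1, J10 14/30≈0.467, J3 6/30≈0.2.
Take all of J13 (11 CPU-hours, value 52) → 57 CPU-hours left.
Take all of J8 (20 CPU-hours, value 55) → 37 CPU-hours left.
Take all of J32 (26 CPU-hours, value 36) → 11 CPU-hours left.
11 CPU-hours left: a 11/17 share of J34 gives 17×11/17 = 11.
Total value = 154.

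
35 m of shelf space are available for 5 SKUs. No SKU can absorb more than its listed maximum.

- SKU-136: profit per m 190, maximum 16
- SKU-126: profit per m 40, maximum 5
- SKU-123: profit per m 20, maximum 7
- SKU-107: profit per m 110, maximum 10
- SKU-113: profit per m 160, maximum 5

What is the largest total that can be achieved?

5100

Rank by profit per m: SKU-136 190 > SKU-113 160 > SKU-107 110 > SKU-126 40 > SKU-123 20.
SKU-136: +16 to 16 (cap) → 19 left.
Give SKU-113 5 to hit its cap of 5 → 14 left.
SKU-107 takes 10 to reach its cap of 10 → 4 left.
SKU-126: +4 (room for 5) → 4. Pool exhausted.
Total = 190×16 + 40×4 + 110×10 + 160×5 = 5100.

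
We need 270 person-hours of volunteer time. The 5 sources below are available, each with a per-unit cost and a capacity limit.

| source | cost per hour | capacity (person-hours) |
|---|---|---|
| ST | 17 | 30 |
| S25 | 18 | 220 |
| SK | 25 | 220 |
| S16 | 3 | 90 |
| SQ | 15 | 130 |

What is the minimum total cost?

Cheapest first:
Take 90 from S16 at 3 → need 180 more.
SQ (15): use full 130 → 50 person-hours to go.
Take 30 from ST at 17 → need 20 more.
S25 (18): take the remaining 20 → done.
SK: unused.
Cost = 90×3 + 130×15 + 30×17 + 20×18 = 3090.

3090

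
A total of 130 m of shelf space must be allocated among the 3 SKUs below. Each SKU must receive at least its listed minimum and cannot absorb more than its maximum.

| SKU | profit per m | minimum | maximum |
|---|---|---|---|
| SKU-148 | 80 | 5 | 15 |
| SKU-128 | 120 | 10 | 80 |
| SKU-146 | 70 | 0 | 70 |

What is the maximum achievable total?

Meeting every minimum uses 5+10+0 = 15 m, leaving 115.
Rank by profit per m: SKU-128 120 > SKU-148 80 > SKU-146 70.
SKU-128: +70 to 80 (cap) — 45 left.
Give SKU-148 10 more to hit its cap of 15 — 35 left.
Only 35 left; SKU-146 takes them to reach 35.
Total = 80×15 + 120×80 + 70×35 = 13250.

13250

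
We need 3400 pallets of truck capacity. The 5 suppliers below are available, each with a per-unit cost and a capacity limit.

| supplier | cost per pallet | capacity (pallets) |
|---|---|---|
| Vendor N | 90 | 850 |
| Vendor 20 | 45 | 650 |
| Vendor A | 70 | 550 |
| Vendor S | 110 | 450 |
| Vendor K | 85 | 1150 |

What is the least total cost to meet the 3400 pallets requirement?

264000

Fill from the cheapest supplier first.
Vendor 20 (45): use full 650 ; 2750 pallets to go.
Vendor A (70): use full 550 ; 2200 pallets to go.
Vendor K (85): use full 1150 ; 1050 pallets to go.
Vendor N at 90: take all 850 pallets ; 200 still needed.
Vendor S at 110: take 200 of its 450 ; requirement met.
Cost = 650×45 + 550×70 + 1150×85 + 850×90 + 200×110 = 264000.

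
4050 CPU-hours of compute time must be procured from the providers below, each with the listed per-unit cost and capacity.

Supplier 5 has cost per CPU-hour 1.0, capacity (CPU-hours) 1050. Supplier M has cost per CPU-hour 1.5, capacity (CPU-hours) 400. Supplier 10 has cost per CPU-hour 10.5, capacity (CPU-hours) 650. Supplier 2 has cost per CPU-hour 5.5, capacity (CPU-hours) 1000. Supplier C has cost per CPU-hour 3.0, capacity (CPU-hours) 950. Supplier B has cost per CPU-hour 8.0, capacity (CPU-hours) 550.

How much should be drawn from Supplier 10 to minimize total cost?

100

Cheapest first:
Supplier 5 at 1.0: take all 1050 CPU-hours — 3000 still needed.
Supplier M at 1.5: take all 400 CPU-hours — 2600 still needed.
Take 950 from Supplier C at 3.0 — need 1650 more.
Supplier 2 (5.5): use full 1000 — 650 CPU-hours to go.
Supplier B at 8.0: take all 550 CPU-hours — 100 still needed.
Supplier 10 (10.5): take the remaining 100 — done.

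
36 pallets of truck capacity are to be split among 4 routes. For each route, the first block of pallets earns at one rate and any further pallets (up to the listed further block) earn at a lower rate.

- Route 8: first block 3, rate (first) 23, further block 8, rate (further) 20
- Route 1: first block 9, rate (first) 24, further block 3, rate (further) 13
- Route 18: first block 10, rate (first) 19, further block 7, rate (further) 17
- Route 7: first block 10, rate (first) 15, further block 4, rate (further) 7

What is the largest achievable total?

737

Rank every tier by rate: Route 1/T1 24 > Route 8/T1 23 > Route 8/T2 20 > Route 18/T1 19 > Route 18/T2 17 > Route 7/T1 15 > Route 1/T2 13 > Route 7/T2 7.
Route 1/T1 (24): +9 → 27 left.
Fill Route 8 T1 block (3 at 23) → 24 left.
Route 8/T2 (20): +8 → 16 left.
Route 18/T1 (19): +10 → 6 left.
6 remain; put them into Route 18 T2 at 17.
Total = 24×9 + 23×3 + 20×8 + 19×10 + 17×6 = 737.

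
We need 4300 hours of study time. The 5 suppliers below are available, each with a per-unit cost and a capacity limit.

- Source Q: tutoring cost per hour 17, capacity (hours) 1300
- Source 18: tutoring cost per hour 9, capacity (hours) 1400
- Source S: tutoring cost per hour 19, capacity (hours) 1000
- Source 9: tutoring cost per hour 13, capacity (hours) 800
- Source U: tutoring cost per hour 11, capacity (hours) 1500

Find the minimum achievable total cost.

Use suppliers in increasing cost order.
Take 1400 from Source 18 at 9 → need 2900 more.
Source U (11): use full 1500 → 1400 hours to go.
Source 9 at 13: take all 800 hours → 600 still needed.
Source Q (17): take the remaining 600 → done.
Source S: unused.
Cost = 1400×9 + 1500×11 + 800×13 + 600×17 = 49700.

49700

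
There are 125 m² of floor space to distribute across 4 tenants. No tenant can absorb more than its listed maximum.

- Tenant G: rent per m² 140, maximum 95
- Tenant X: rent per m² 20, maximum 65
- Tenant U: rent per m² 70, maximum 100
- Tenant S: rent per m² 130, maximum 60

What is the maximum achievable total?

17200

Highest rent per m² first: Tenant G 140 > Tenant S 130 > Tenant U 70 > Tenant X 20.
Give Tenant G 95 to hit its cap of 95 — 30 left.
Tenant S has room for 60 but only 30 remain, so it gets 30.
Total = 140×95 + 130×30 = 17200.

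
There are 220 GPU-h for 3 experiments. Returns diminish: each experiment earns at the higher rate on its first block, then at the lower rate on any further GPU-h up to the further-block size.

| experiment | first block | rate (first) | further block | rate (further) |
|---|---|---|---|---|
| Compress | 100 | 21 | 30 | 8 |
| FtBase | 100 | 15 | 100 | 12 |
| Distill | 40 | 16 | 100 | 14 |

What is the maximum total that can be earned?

3940

Order all 6 blocks by rate: Compress/tier1 21 > Distill/tier1 16 > FtBase/tier1 15 > Distill/tier2 14 > FtBase/tier2 12 > Compress/tier2 8.
Fill Compress tier1 block (100 at 21) → 120 left.
Fill Distill tier1 block (40 at 16) → 80 left.
80 remain; put them into FtBase tier1 at 15.
Total = 21×100 + 16×40 + 15×80 = 3940.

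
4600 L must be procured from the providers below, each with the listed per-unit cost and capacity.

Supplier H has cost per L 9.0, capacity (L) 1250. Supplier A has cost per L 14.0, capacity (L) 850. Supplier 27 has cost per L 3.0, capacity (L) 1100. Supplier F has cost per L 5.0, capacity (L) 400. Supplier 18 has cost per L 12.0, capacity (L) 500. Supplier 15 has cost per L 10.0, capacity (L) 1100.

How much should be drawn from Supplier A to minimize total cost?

Fill from the cheapest provider first.
Supplier 27 at 3.0: take all 1100 L — 3500 still needed.
Supplier F at 5.0: take all 400 L — 3100 still needed.
Supplier H (9.0): use full 1250 — 1850 L to go.
Supplier 15 at 10.0: take all 1100 L — 750 still needed.
Supplier 18 (12.0): use full 500 — 250 L to go.
Take 250 from Supplier A at 14.0 to finish.

250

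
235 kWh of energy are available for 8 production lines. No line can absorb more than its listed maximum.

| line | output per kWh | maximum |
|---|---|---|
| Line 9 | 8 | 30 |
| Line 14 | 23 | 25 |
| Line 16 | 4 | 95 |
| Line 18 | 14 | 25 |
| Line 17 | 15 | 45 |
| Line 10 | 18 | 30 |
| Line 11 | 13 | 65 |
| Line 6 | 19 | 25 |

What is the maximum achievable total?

3620

Rank by output per kWh: Line 14 23 > Line 6 19 > Line 10 18 > Line 17 15 > Line 18 14 > Line 11 13 > Line 9 8 > Line 16 4.
Give Line 14 25 to hit its cap of 25 ; 210 left.
Line 6: +25 to 25 (cap) ; 185 left.
Give Line 10 30 to hit its cap of 30 ; 155 left.
Give Line 17 45 to hit its cap of 45 ; 110 left.
Give Line 18 25 to hit its cap of 25 ; 85 left.
Give Line 11 65 to hit its cap of 65 ; 20 left.
Only 20 left; Line 9 takes them to reach 20.
Total = 8×20 + 23×25 + 14×25 + 15×45 + 18×30 + 13×65 + 19×25 = 3620.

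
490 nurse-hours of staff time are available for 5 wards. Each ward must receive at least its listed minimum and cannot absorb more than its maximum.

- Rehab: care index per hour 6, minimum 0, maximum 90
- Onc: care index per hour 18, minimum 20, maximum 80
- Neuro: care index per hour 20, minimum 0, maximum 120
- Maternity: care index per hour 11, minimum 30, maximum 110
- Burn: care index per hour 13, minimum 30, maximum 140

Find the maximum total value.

7110

Meeting every minimum uses 0+20+0+30+30 = 80 nurse-hours, leaving 410.
Order the wards by care index per hour: Neuro 20 > Onc 18 > Burn 13 > Maternity 11 > Rehab 6.
Give Neuro 120 more to hit its cap of 120 → 290 left.
Onc takes 60 more to reach its cap of 80 → 230 left.
Give Burn 110 more to hit its cap of 140 → 120 left.
Give Maternity 80 more to hit its cap of 110 → 40 left.
Rehab: +40 (room for 90) → 40. Pool exhausted.
Total = 6×40 + 18×80 + 20×120 + 11×110 + 13×140 = 7110.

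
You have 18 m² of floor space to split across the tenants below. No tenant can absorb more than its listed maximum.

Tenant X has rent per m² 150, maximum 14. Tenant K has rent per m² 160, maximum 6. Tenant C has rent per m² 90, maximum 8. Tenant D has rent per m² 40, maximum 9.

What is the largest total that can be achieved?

2760

Rank by rent per m²: Tenant K 160 > Tenant X 150 > Tenant C 90 > Tenant D 40.
Tenant K takes 6 to reach its cap of 6 — 12 left.
Tenant X has room for 14 but only 12 remain, so it gets 12.
Total = 150×12 + 160×6 = 2760.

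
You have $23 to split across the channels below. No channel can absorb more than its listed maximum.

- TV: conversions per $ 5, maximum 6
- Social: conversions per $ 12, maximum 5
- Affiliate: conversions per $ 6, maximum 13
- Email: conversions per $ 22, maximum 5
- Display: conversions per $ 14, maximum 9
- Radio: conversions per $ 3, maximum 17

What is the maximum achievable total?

320

Order the channels by conversions per $: Email 22 > Display 14 > Social 12 > Affiliate 6 > TV 5 > Radio 3.
Email: +5 to 5 (cap) → 18 left.
Display: +9 to 9 (cap) → 9 left.
Social: +5 to 5 (cap) → 4 left.
Affiliate: +4 (room for 13) → 4. Pool exhausted.
Total = 12×5 + 6×4 + 22×5 + 14×9 = 320.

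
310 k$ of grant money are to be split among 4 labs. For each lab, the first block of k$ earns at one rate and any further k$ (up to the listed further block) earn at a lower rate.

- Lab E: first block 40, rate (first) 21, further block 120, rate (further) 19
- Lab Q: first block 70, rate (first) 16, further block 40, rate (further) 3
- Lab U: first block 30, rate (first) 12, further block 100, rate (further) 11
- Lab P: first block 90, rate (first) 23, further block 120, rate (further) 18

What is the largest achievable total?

Treat each block as its own option and order by rate: Lab P/T1 23 > Lab E/T1 21 > Lab E/T2 19 > Lab P/T2 18 > Lab Q/T1 16 > Lab U/T1 12 > Lab U/T2 11 > Lab Q/T2 3.
Lab P T1 at 23: fill all 90 ; 220 left.
Lab E T1 at 21: fill all 40 ; 180 left.
Lab E/T2 (19): +120 ; 60 left.
60 remain; put them into Lab P T2 at 18.
Total = 23×90 + 21×40 + 19×120 + 18×60 = 6270.

6270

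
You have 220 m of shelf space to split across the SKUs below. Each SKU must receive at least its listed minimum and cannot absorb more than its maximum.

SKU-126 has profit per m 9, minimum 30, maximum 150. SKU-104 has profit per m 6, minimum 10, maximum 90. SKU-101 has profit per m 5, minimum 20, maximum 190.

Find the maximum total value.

1750

Meeting every minimum uses 30+10+20 = 60 m, leaving 160.
Rank by profit per m: SKU-126 9 > SKU-104 6 > SKU-101 5.
SKU-126: +120 to 150 (cap) ; 40 left.
SKU-104 has room for 80 more but only 40 remain, so it gets 50.
Total = 9×150 + 6×50 + 5×20 = 1750.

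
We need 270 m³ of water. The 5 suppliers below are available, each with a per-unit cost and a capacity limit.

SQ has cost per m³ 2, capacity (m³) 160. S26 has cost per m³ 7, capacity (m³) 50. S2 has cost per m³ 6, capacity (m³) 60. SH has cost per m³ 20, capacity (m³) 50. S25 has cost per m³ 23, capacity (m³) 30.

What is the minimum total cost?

Cheapest first:
SQ (2): use full 160 → 110 m³ to go.
S2 (6): use full 60 → 50 m³ to go.
S26 (7): use full 50 → 0 m³ to go.
SH, S25: unused.
Cost = 160×2 + 60×6 + 50×7 = 1030.

1030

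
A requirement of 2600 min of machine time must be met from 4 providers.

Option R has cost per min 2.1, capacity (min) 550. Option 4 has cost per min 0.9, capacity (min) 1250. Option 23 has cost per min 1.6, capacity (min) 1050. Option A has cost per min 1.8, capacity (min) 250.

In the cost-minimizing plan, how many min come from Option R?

Cheapest first:
Take 1250 from Option 4 at 0.9 — need 1350 more.
Option 23 (1.6): use full 1050 — 300 min to go.
Option A at 1.8: take all 250 min — 50 still needed.
Option R (2.1): take the remaining 50 — done.

50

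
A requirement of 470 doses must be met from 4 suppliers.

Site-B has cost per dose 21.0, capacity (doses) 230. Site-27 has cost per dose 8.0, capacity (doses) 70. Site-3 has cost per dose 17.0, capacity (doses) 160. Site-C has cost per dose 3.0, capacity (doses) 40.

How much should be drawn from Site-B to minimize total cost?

200

Use suppliers in increasing cost order.
Site-C (3.0): use full 40 — 430 doses to go.
Site-27 at 8.0: take all 70 doses — 360 still needed.
Site-3 at 17.0: take all 160 doses — 200 still needed.
Site-B at 21.0: take 200 of its 230 — requirement met.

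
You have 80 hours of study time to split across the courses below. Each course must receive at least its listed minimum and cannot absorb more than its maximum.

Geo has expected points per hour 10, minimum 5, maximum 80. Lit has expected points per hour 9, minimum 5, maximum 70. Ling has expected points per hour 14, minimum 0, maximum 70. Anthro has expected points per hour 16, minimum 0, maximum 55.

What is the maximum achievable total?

Meeting every minimum uses 5+5+0+0 = 10 hours, leaving 70.
Rank by expected points per hour: Anthro 16 > Ling 14 > Geo 10 > Lit 9.
Anthro: +55 to 55 (cap) ; 15 left.
Only 15 left; Ling takes them to reach 15.
Total = 10×5 + 9×5 + 14×15 + 16×55 = 1185.

1185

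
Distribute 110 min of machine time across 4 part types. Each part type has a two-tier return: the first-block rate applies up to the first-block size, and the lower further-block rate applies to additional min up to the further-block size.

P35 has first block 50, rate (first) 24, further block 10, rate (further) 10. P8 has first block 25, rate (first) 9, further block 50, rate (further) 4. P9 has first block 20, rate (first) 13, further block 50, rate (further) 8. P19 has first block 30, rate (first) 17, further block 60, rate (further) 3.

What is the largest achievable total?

2070

Treat each block as its own option and order by rate: P35/T1 24 > P19/T1 17 > P9/T1 13 > P35/T2 10 > P8/T1 9 > P9/T2 8 > P8/T2 4 > P19/T2 3.
P35/T1 (24): +50 → 60 left.
P19 T1 at 17: fill all 30 → 30 left.
P9 T1 at 13: fill all 20 → 10 left.
P35/T2 (10): +10 → 0 left.
Total = 24×50 + 17×30 + 13×20 + 10×10 = 2070.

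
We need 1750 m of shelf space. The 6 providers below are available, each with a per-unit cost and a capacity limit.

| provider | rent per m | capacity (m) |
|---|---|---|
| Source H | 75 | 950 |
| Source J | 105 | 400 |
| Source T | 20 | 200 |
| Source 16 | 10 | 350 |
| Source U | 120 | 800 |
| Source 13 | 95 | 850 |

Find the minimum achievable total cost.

102500

Fill from the cheapest provider first.
Source 16 (10): use full 350 — 1400 m to go.
Take 200 from Source T at 20 — need 1200 more.
Source H at 75: take all 950 m — 250 still needed.
Source 13 (95): take the remaining 250 — done.
Source J, Source U: unused.
Cost = 350×10 + 200×20 + 950×75 + 250×95 = 102500.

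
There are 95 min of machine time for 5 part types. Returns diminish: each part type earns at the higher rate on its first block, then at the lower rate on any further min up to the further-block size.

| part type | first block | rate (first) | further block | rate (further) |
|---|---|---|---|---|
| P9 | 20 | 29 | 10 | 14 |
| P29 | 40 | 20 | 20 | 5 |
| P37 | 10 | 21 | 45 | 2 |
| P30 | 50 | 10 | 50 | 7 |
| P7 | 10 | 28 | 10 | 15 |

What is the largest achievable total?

Treat each block as its own option and order by rate: P9/first 29 > P7/first 28 > P37/first 21 > P29/first 20 > P7/second 15 > P9/second 14 > P30/first 10 > P30/second 7 > P29/second 5 > P37/second 2.
Fill P9 first block (20 at 29) — 75 left.
P7/first (28): +10 — 65 left.
P37/first (21): +10 — 55 left.
P29 first at 20: fill all 40 — 15 left.
Fill P7 second block (10 at 15) — 5 left.
P9/second: +5 of 10 at 14; pool empty.
Total = 29×20 + 28×10 + 21×10 + 20×40 + 15×10 + 14×5 = 2090.

2090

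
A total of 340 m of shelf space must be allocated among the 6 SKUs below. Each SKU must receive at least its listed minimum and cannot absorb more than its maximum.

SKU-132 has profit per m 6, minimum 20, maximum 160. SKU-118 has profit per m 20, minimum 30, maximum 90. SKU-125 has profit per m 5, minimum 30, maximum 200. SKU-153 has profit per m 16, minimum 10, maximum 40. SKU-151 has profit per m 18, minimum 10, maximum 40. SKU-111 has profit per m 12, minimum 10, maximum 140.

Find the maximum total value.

4870

Meeting every minimum uses 20+30+30+10+10+10 = 110 m, leaving 230.
Rank by profit per m: SKU-118 20 > SKU-151 18 > SKU-153 16 > SKU-111 12 > SKU-132 6 > SKU-125 5.
SKU-118: +60 to 90 (cap) ; 170 left.
SKU-151 takes 30 more to reach its cap of 40 ; 140 left.
SKU-153 takes 30 more to reach its cap of 40 ; 110 left.
Only 110 left; SKU-111 takes them to reach 120.
Total = 6×20 + 20×90 + 5×30 + 16×40 + 18×40 + 12×120 = 4870.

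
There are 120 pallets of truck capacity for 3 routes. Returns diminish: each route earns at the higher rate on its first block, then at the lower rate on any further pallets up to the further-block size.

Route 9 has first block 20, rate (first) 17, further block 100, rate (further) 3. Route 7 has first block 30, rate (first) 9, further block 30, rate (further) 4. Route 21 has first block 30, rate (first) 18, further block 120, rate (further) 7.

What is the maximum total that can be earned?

Order all 6 blocks by rate: Route 21/tier1 18 > Route 9/tier1 17 > Route 7/tier1 9 > Route 21/tier2 7 > Route 7/tier2 4 > Route 9/tier2 3.
Fill Route 21 tier1 block (30 at 18) — 90 left.
Route 9 tier1 at 17: fill all 20 — 70 left.
Fill Route 7 tier1 block (30 at 9) — 40 left.
Route 21/tier2: +40 of 120 at 7; pool empty.
Total = 18×30 + 17×20 + 9×30 + 7×40 = 1430.

1430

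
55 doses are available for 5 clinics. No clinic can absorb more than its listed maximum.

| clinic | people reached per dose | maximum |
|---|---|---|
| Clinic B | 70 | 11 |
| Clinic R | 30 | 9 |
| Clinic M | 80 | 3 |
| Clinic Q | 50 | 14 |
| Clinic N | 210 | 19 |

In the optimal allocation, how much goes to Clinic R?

Rank by people reached per dose: Clinic N 210 > Clinic M 80 > Clinic B 70 > Clinic Q 50 > Clinic R 30.
Give Clinic N 19 to hit its cap of 19 → 36 left.
Give Clinic M 3 to hit its cap of 3 → 33 left.
Give Clinic B 11 to hit its cap of 11 → 22 left.
Clinic Q takes 14 to reach its cap of 14 → 8 left.
Only 8 left; Clinic R takes them to reach 8.

8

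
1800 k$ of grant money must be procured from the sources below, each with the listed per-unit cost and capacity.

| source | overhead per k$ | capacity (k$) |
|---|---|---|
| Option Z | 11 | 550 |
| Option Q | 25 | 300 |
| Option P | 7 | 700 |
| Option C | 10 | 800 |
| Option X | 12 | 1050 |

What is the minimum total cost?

16200

Cheapest first:
Option P (7): use full 700 ; 1100 k$ to go.
Option C (10): use full 800 ; 300 k$ to go.
Option Z (11): take the remaining 300 ; done.
Option X, Option Q: unused.
Cost = 700×7 + 800×10 + 300×11 = 16200.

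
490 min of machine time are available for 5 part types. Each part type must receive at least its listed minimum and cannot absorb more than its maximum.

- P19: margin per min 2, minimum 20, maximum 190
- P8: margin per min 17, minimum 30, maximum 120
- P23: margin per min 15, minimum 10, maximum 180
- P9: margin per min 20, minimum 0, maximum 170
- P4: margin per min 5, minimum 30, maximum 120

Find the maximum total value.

7880

Meeting every minimum uses 20+30+10+0+30 = 90 min, leaving 400.
Highest margin per min first: P9 20 > P8 17 > P23 15 > P4 5 > P19 2.
Give P9 170 more to hit its cap of 170 → 230 left.
Give P8 90 more to hit its cap of 120 → 140 left.
Only 140 left; P23 takes them to reach 150.
Total = 2×20 + 17×120 + 15×150 + 20×170 + 5×30 = 7880.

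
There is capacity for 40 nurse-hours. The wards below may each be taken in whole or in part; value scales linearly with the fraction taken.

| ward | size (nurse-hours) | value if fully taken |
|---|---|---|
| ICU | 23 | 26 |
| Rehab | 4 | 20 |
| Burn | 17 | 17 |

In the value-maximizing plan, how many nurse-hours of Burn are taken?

Rank by value-to-size ratio: Rehab 20/4≈5, ICU 26/23≈1.13, Burn 17/17≈1.
Take all of Rehab (4 nurse-hours, value 20) ; 36 nurse-hours left.
ICU: take in full, 23 nurse-hours for value 26 ; 13 left.
Fill the last 13 nurse-hours with part of Burn: 13/17 of it earns 13.

13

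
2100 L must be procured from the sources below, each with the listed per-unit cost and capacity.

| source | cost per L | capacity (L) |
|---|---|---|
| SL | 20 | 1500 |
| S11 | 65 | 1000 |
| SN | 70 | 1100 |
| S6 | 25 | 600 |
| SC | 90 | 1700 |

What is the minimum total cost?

Cheapest first:
Take 1500 from SL at 20 ; need 600 more.
Take 600 from S6 at 25 ; need 0 more.
S11, SN, SC: unused.
Cost = 1500×20 + 600×25 = 45000.

45000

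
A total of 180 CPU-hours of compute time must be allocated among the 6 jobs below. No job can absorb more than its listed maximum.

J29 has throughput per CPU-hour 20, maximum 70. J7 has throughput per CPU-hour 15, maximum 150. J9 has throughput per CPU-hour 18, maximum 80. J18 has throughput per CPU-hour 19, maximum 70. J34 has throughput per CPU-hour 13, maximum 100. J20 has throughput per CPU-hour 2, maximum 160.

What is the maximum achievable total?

Rank by throughput per CPU-hour: J29 20 > J18 19 > J9 18 > J7 15 > J34 13 > J20 2.
J29 takes 70 to reach its cap of 70 ; 110 left.
Give J18 70 to hit its cap of 70 ; 40 left.
J9 has room for 80 but only 40 remain, so it gets 40.
Total = 20×70 + 18×40 + 19×70 = 3450.

3450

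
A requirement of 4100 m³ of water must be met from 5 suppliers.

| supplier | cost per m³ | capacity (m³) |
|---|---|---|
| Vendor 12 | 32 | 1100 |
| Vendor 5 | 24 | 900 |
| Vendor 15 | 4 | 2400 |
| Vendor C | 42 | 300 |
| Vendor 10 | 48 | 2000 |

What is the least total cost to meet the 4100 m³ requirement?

56800

Use suppliers in increasing cost order.
Take 2400 from Vendor 15 at 4 → need 1700 more.
Vendor 5 (24): use full 900 → 800 m³ to go.
Vendor 12 (32): take the remaining 800 → done.
Vendor C, Vendor 10: unused.
Cost = 2400×4 + 900×24 + 800×32 = 56800.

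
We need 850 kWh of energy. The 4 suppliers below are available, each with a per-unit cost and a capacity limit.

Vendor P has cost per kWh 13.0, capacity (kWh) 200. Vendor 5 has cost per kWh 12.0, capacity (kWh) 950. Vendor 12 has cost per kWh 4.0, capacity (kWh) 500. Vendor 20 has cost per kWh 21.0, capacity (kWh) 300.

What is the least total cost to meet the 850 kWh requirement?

Cheapest first:
Vendor 12 (4.0): use full 500 → 350 kWh to go.
Vendor 5 (12.0): take the remaining 350 → done.
Vendor P, Vendor 20: unused.
Cost = 500×4.0 + 350×12.0 = 6200.

6200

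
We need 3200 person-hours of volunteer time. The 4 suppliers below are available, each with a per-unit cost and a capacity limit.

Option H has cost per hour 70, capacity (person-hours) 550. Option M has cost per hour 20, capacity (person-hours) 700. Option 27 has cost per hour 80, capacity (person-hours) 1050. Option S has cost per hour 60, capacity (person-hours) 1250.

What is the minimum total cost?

183500

Cheapest first:
Option M (20): use full 700 → 2500 person-hours to go.
Take 1250 from Option S at 60 → need 1250 more.
Option H (70): use full 550 → 700 person-hours to go.
Option 27 (80): take the remaining 700 → done.
Cost = 700×20 + 1250×60 + 550×70 + 700×80 = 183500.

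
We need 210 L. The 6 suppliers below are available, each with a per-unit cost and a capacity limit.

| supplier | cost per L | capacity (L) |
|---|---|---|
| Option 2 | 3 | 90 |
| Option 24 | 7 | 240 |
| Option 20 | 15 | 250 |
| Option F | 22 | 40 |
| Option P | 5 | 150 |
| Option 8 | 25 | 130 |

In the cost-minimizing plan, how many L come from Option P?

120

Cheapest first:
Option 2 (3): use full 90 → 120 L to go.
Option P at 5: take 120 of its 150 → requirement met.
Option 24, Option 20, Option F, Option 8: unused.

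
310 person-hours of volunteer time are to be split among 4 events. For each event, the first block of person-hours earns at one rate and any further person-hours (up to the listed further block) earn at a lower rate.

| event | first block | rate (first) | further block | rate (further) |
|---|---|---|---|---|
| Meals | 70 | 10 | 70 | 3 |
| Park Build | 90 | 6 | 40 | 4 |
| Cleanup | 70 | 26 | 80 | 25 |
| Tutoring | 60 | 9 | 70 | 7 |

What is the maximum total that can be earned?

Rank every tier by rate: Cleanup/first 26 > Cleanup/second 25 > Meals/first 10 > Tutoring/first 9 > Tutoring/second 7 > Park Build/first 6 > Park Build/second 4 > Meals/second 3.
Fill Cleanup first block (70 at 26) ; 240 left.
Cleanup/second (25): +80 ; 160 left.
Fill Meals first block (70 at 10) ; 90 left.
Tutoring/first (9): +60 ; 30 left.
Tutoring/second: +30 of 70 at 7; pool empty.
Total = 26×70 + 25×80 + 10×70 + 9×60 + 7×30 = 5270.

5270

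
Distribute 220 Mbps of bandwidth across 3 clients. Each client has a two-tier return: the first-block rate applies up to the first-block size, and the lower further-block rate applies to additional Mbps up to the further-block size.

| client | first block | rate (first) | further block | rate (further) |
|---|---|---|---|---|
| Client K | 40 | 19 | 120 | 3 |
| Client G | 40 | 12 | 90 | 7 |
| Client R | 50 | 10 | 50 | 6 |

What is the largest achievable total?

2370

Rank every tier by rate: Client K/first 19 > Client G/first 12 > Client R/first 10 > Client G/second 7 > Client R/second 6 > Client K/second 3.
Client K first at 19: fill all 40 → 180 left.
Client G first at 12: fill all 40 → 140 left.
Client R/first (10): +50 → 90 left.
Fill Client G second block (90 at 7) → 0 left.
Total = 19×40 + 12×40 + 10×50 + 7×90 = 2370.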